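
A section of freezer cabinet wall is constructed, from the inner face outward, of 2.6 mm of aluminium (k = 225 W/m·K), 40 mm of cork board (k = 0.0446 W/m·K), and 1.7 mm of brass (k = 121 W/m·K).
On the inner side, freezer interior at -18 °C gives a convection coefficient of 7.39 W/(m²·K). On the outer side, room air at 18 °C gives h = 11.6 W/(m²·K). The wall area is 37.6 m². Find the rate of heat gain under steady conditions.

Treating each layer as a thermal resistance in series:
R_inner film = 1/(h_i·A) = 1/(7.39×37.6) = 0.003599 K/W
R_aluminium = L/(kA) = 0.0026/(225×37.6) = 3.073×10^-7 K/W
R_cork board = L/(kA) = 0.04/(0.0446×37.6) = 0.02385 K/W
R_brass = L/(kA) = 0.0017/(121×37.6) = 3.737×10^-7 K/W
R_outer film = 1/(h_o·A) = 1/(11.6×37.6) = 0.002293 K/W
R_total = 0.02974 K/W
Q = ΔT / R_total = 36 / 0.02974

Q ≈ 1210 W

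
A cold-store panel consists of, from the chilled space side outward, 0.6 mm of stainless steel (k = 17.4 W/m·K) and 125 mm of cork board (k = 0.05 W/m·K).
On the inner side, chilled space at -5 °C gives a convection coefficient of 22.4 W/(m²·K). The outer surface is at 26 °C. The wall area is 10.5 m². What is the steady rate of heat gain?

Model the wall as resistances in series:
R_inner film = 1/(h_i·A) = 1/(22.4×10.5) = 0.004252 K/W
R_stainless steel = L/(kA) = 0.0006/(17.4×10.5) = 3.284×10^-6 K/W
R_cork board = L/(kA) = 0.125/(0.05×10.5) = 0.2381 K/W
R_total = 0.2424 K/W
Q = ΔT / R_total = 31 / 0.2424

Q ≈ 128 W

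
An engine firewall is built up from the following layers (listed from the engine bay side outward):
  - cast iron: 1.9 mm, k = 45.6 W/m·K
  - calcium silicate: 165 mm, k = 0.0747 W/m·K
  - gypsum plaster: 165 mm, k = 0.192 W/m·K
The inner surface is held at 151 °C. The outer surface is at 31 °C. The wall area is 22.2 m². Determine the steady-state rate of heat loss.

Thermal resistances in series:
R_cast iron = L/(kA) = 0.0019/(45.6×22.2) = 1.877×10^-6 K/W
R_calcium silicate = L/(kA) = 0.165/(0.0747×22.2) = 0.0995 K/W
R_gypsum plaster = L/(kA) = 0.165/(0.192×22.2) = 0.03871 K/W
R_total = 0.1382 K/W
Q = ΔT / R_total = 120 / 0.1382

Q ≈ 868 W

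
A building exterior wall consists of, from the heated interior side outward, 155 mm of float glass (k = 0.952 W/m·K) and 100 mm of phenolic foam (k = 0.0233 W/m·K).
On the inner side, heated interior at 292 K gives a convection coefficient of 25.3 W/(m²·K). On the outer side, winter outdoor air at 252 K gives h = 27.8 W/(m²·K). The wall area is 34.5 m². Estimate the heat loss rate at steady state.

Q ≈ 305 W

Model the wall as resistances in series:
R_inner film = 1/(h_i·A) = 1/(25.3×34.5) = 0.001146 K/W
R_float glass = L/(kA) = 0.155/(0.952×34.5) = 0.004719 K/W
R_phenolic foam = L/(kA) = 0.1/(0.0233×34.5) = 0.1244 K/W
R_outer film = 1/(h_o·A) = 1/(27.8×34.5) = 0.001043 K/W
R_total = 0.1313 K/W
Q = ΔT / R_total = 40 / 0.1313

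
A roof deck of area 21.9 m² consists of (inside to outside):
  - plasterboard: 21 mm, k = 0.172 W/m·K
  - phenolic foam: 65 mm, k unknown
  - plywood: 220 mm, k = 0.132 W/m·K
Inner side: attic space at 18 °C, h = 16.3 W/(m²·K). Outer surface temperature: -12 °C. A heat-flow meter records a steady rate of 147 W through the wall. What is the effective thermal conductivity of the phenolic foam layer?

Using the resistance-network approach (series):
R_inner film = 1/(h_i·A) = 1/(16.3×21.9) = 0.002801 K/W
R_plasterboard = L/(kA) = 0.021/(0.172×21.9) = 0.005575 K/W
R_plywood = L/(kA) = 0.22/(0.132×21.9) = 0.0761 K/W
Sum of known resistances R_other = 0.08448 K/W
Total R = ΔT/Q = 30/147 = 0.2041 K/W
R_phenolic foam = R_total − R_other = 0.1196 K/W
k = L/(R·A) = 0.065/(0.1196×21.9)

k ≈ 0.0248 W/(m·K)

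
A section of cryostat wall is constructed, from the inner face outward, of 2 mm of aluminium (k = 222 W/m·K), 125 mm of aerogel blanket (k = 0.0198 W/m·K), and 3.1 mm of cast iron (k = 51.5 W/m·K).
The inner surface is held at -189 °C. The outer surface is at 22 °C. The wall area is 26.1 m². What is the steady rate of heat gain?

Q ≈ 872 W

Thermal resistances in series:
R_aluminium = L/(kA) = 0.002/(222×26.1) = 3.452×10^-7 K/W
R_aerogel blanket = L/(kA) = 0.125/(0.0198×26.1) = 0.2419 K/W
R_cast iron = L/(kA) = 0.0031/(51.5×26.1) = 2.306×10^-6 K/W
R_total = 0.2419 K/W
Q = ΔT / R_total = 211 / 0.2419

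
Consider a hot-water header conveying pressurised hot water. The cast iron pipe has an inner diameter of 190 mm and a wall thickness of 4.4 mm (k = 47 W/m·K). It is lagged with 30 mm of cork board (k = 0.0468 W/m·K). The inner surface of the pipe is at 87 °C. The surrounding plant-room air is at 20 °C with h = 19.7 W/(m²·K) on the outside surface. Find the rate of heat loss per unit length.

q′ ≈ 69.8 W/m

Per-layer cylindrical resistances, series-summed:
R_cast iron pipe wall = ln(99.4/95)/(2π×47×1) = 1.533×10^-4 K/W
R_cork board = ln(129.4/99.4)/(2π×0.0468×1) = 0.897 K/W
R_outer film = 1/(h_o·2πr_oL) = 1/(19.7×2π×0.1294×1) = 0.06243 K/W
R_total = 0.9596 K/W
Q = ΔT/R_total = 67/0.9596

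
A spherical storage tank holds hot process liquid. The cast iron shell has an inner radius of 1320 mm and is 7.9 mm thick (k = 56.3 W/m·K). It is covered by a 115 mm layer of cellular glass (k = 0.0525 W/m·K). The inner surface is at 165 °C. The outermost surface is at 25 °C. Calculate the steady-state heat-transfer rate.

Each spherical layer contributes R = (1/r_i − 1/r_o)/(4πk):
R_cast iron shell = (1/1.32 − 1/1.3279)/(4π×56.3) = 6.37×10^-6 K/W
R_cellular glass = (1/1.3279 − 1/1.4429)/(4π×0.0525) = 0.09098 K/W
R_total = 0.09098 K/W
Q = ΔT/R_total = 140/0.09098

Q ≈ 1540 W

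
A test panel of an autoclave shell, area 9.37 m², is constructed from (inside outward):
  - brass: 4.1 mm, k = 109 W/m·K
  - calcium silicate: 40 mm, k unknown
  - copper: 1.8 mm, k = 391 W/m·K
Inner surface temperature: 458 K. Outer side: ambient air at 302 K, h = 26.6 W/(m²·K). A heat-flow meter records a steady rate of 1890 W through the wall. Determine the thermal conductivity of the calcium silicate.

k ≈ 0.0544 W/(m·K)

Thermal resistances in series:
R_brass = L/(kA) = 0.0041/(109×9.37) = 4.014×10^-6 K/W
R_copper = L/(kA) = 0.0018/(391×9.37) = 4.913×10^-7 K/W
R_outer film = 1/(h_o·A) = 1/(26.6×9.37) = 0.004012 K/W
Sum of known resistances R_other = 0.004017 K/W
Total R = ΔT/Q = 156/1890 = 0.08254 K/W
R_calcium silicate = R_total − R_other = 0.07852 K/W
k = L/(R·A) = 0.04/(0.07852×9.37)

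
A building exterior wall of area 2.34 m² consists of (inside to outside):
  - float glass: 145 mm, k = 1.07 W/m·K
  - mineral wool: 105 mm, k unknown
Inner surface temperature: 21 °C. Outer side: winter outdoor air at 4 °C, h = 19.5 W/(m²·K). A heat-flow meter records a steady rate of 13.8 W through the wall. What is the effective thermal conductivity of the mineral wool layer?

k ≈ 0.0389 W/(m·K)

Model the wall as resistances in series:
R_float glass = L/(kA) = 0.145/(1.07×2.34) = 0.05791 K/W
R_outer film = 1/(h_o·A) = 1/(19.5×2.34) = 0.02192 K/W
Sum of known resistances R_other = 0.07983 K/W
Total R = ΔT/Q = 17/13.8 = 1.232 K/W
R_mineral wool = R_total − R_other = 1.152 K/W
k = L/(R·A) = 0.105/(1.152×2.34)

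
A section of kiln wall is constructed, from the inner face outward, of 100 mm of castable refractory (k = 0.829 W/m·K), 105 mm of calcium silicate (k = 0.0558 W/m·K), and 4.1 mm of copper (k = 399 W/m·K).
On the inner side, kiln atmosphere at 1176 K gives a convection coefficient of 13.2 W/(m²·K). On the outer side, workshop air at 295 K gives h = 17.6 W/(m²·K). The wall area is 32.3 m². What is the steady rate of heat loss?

Q ≈ 13300 W

Series thermal resistances:
R_inner film = 1/(h_i·A) = 1/(13.2×32.3) = 0.002345 K/W
R_castable refractory = L/(kA) = 0.1/(0.829×32.3) = 0.003735 K/W
R_calcium silicate = L/(kA) = 0.105/(0.0558×32.3) = 0.05826 K/W
R_copper = L/(kA) = 0.0041/(399×32.3) = 3.181×10^-7 K/W
R_outer film = 1/(h_o·A) = 1/(17.6×32.3) = 0.001759 K/W
R_total = 0.0661 K/W
Q = ΔT / R_total = 881 / 0.0661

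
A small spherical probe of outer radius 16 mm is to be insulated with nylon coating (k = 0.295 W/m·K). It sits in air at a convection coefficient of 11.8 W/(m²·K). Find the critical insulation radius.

For a sphere r_cr = 2k/h = 2×0.295/11.8
r_cr = 50 mm; since the bare radius (16 mm) is below r_cr, adding a thin layer of insulation will *increase* heat loss.

r_cr ≈ 50 mm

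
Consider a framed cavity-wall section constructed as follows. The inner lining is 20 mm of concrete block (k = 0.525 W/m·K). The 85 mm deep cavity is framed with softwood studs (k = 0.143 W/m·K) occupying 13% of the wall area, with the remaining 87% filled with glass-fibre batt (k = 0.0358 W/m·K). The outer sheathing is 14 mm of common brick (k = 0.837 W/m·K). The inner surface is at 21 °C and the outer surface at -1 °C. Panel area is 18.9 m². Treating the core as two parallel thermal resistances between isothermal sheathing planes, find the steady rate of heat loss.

Q ≈ 236 W

Sheathing layers in series; stud and cavity paths in parallel between them.
R_inner = 0.02/(0.525×18.9) = 0.002016 K/W
R_stud  = 0.085/(0.143×0.13×18.9) = 0.2419 K/W
R_cav   = 0.085/(0.0358×0.87×18.9) = 0.1444 K/W
1/R_core = 1/R_stud + 1/R_cav → R_core = 0.09042 K/W
R_outer = 0.014/(0.837×18.9) = 8.85×10^-4 K/W
R_total = 0.09333 K/W
Q = ΔT/R_total = 22/0.09333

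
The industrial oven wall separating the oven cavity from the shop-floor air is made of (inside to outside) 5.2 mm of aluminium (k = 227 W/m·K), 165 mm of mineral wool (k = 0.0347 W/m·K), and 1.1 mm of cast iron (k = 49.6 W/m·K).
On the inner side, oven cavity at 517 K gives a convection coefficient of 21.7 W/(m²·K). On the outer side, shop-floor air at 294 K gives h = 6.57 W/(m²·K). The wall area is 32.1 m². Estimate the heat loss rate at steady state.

Model the wall as resistances in series:
R_inner film = 1/(h_i·A) = 1/(21.7×32.1) = 0.001436 K/W
R_aluminium = L/(kA) = 0.0052/(227×32.1) = 7.136×10^-7 K/W
R_mineral wool = L/(kA) = 0.165/(0.0347×32.1) = 0.1481 K/W
R_cast iron = L/(kA) = 0.0011/(49.6×32.1) = 6.909×10^-7 K/W
R_outer film = 1/(h_o·A) = 1/(6.57×32.1) = 0.004742 K/W
R_total = 0.1543 K/W
Q = ΔT / R_total = 223 / 0.1543

Q ≈ 1450 W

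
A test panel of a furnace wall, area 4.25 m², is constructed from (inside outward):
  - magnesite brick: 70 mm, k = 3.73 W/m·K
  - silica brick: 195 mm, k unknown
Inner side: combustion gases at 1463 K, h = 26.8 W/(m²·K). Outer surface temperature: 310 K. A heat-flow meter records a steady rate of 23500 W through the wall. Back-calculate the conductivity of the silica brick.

Thermal resistances in series:
R_inner film = 1/(h_i·A) = 1/(26.8×4.25) = 0.00878 K/W
R_magnesite brick = L/(kA) = 0.07/(3.73×4.25) = 0.004416 K/W
Sum of known resistances R_other = 0.0132 K/W
Total R = ΔT/Q = 1153/23500 = 0.04906 K/W
R_silica brick = R_total − R_other = 0.03587 K/W
k = L/(R·A) = 0.195/(0.03587×4.25)

k ≈ 1.28 W/(m·K)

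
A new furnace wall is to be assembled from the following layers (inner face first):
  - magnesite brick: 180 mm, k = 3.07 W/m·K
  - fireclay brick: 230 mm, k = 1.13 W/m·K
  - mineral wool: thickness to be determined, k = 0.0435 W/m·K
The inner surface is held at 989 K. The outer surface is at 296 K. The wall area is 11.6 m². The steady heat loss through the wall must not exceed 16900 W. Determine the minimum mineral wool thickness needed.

L ≈ 9.29 mm

Thermal resistances in series:
R_magnesite brick = L/(kA) = 0.18/(3.07×11.6) = 0.005054 K/W
R_fireclay brick = L/(kA) = 0.23/(1.13×11.6) = 0.01755 K/W
Sum of the known resistances R_other = 0.0226 K/W
Required total resistance R_tot = ΔT/Q_allow = 693/16900 = 0.04101 K/W
R_mineral wool = R_tot − R_other = 0.0184 K/W
L = R·k·A = 0.0184×0.0435×11.6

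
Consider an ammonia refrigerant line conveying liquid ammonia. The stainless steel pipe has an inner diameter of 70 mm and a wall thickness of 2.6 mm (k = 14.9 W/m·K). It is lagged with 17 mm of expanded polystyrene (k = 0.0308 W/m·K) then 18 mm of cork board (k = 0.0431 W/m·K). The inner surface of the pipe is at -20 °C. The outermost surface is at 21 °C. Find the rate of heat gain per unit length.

q′ ≈ 13.8 W/m

Treating each annulus and film as a series resistance:
R_stainless steel pipe wall = ln(37.6/35)/(2π×14.9×1) = 7.654×10^-4 K/W
R_expanded polystyrene = ln(54.6/37.6)/(2π×0.0308×1) = 1.928 K/W
R_cork board = ln(72.6/54.6)/(2π×0.0431×1) = 1.052 K/W
R_total = 2.981 K/W
Q = ΔT/R_total = 41/2.981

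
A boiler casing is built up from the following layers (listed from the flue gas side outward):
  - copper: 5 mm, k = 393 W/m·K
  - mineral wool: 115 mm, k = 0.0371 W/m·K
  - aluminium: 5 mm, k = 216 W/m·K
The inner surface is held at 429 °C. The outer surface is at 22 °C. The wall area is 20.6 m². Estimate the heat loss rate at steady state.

Q ≈ 2700 W

Using the resistance-network approach (series):
R_copper = L/(kA) = 0.005/(393×20.6) = 6.176×10^-7 K/W
R_mineral wool = L/(kA) = 0.115/(0.0371×20.6) = 0.1505 K/W
R_aluminium = L/(kA) = 0.005/(216×20.6) = 1.124×10^-6 K/W
R_total = 0.1505 K/W
Q = ΔT / R_total = 407 / 0.1505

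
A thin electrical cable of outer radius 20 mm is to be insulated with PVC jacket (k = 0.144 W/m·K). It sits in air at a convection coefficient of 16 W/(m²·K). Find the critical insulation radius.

For a cylinder r_cr = k/h = 0.144/16
r_cr = 9 mm; since the bare radius (20 mm) is above r_cr, any added insulation will reduce heat loss.

r_cr ≈ 9 mm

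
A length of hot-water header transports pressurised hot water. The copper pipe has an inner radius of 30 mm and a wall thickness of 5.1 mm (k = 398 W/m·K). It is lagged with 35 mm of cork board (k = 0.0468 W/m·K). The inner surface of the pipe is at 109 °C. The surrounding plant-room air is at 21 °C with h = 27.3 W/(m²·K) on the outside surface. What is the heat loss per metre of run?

Radial resistances (cylindrical: R_cond = ln(r_o/r_i)/(2πkL), R_conv = 1/(h·2πrL)):
R_copper pipe wall = ln(35.1/30)/(2π×398×1) = 6.278×10^-5 K/W
R_cork board = ln(70.1/35.1)/(2π×0.0468×1) = 2.352 K/W
R_outer film = 1/(h_o·2πr_oL) = 1/(27.3×2π×0.0701×1) = 0.08316 K/W
R_total = 2.436 K/W
Q = ΔT/R_total = 88/2.436

q′ ≈ 36.1 W/m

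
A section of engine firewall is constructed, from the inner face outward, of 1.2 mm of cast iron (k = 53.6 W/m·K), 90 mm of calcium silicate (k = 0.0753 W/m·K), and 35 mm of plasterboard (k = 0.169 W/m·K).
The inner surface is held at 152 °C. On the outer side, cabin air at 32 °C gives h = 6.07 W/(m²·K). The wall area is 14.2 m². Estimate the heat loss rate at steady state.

Model the wall as resistances in series:
R_cast iron = L/(kA) = 0.0012/(53.6×14.2) = 1.577×10^-6 K/W
R_calcium silicate = L/(kA) = 0.09/(0.0753×14.2) = 0.08417 K/W
R_plasterboard = L/(kA) = 0.035/(0.169×14.2) = 0.01458 K/W
R_outer film = 1/(h_o·A) = 1/(6.07×14.2) = 0.0116 K/W
R_total = 0.1104 K/W
Q = ΔT / R_total = 120 / 0.1104

Q ≈ 1090 W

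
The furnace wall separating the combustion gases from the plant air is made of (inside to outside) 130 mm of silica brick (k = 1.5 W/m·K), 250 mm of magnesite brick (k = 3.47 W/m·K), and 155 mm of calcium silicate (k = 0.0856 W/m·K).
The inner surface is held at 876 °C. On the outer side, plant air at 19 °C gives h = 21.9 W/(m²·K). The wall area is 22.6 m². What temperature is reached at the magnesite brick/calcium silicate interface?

T ≈ 809 °C

Treating each layer as a thermal resistance in series:
R_silica brick = L/(kA) = 0.13/(1.5×22.6) = 0.003835 K/W
R_magnesite brick = L/(kA) = 0.25/(3.47×22.6) = 0.003188 K/W
R_calcium silicate = L/(kA) = 0.155/(0.0856×22.6) = 0.08012 K/W
R_outer film = 1/(h_o·A) = 1/(21.9×22.6) = 0.00202 K/W
R_total = 0.08916 K/W;  Q = ΔT/R_total = 857/0.08916 = 9611 W
T_interface = T_inner − Q·ΣR(inner→interface) = 876 − 9610×0.007023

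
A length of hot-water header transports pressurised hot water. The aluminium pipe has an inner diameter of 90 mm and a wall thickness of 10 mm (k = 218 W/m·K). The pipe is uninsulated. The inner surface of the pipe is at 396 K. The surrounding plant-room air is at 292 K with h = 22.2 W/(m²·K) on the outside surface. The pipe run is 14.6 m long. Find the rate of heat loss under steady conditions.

Cylindrical conduction, so R = ln(r₂/r₁)/(2πkL) per layer, in series:
R_aluminium pipe wall = ln(55/45)/(2π×218×14.6) = 1.003×10^-5 K/W
R_outer film = 1/(h_o·2πr_oL) = 1/(22.2×2π×0.055×14.6) = 0.008928 K/W
R_total = 0.008938 K/W
Q = ΔT/R_total = 104/0.008938

Q ≈ 11600 W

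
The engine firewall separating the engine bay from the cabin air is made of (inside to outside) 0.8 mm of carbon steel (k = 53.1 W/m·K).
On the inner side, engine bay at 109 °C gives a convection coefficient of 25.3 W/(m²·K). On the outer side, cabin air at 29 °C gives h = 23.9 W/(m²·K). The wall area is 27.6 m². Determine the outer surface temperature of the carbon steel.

Thermal resistances in series:
R_inner film = 1/(h_i·A) = 1/(25.3×27.6) = 0.001432 K/W
R_carbon steel = L/(kA) = 0.0008/(53.1×27.6) = 5.459×10^-7 K/W
R_outer film = 1/(h_o·A) = 1/(23.9×27.6) = 0.001516 K/W
R_total = 0.002949 K/W;  Q = ΔT/R_total = 80/0.002949 = 27130 W
T_interface = T_inner − Q·ΣR(inner→interface) = 109 − 27100×0.001433

T ≈ 70.1 °C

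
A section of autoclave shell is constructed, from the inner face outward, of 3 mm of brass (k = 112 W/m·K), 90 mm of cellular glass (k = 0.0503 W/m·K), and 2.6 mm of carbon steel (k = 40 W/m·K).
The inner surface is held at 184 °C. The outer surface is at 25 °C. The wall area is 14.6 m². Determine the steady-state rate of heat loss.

Q ≈ 1300 W

Using the resistance-network approach (series):
R_brass = L/(kA) = 0.003/(112×14.6) = 1.835×10^-6 K/W
R_cellular glass = L/(kA) = 0.09/(0.0503×14.6) = 0.1226 K/W
R_carbon steel = L/(kA) = 0.0026/(40×14.6) = 4.452×10^-6 K/W
R_total = 0.1226 K/W
Q = ΔT / R_total = 159 / 0.1226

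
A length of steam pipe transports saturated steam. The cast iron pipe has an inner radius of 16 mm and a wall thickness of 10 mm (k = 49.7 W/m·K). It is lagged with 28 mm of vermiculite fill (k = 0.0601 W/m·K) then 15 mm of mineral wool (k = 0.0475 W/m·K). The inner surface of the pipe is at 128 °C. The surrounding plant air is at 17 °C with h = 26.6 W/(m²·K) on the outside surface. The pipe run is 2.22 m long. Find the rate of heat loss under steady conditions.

Cylindrical conduction, so R = ln(r₂/r₁)/(2πkL) per layer, in series:
R_cast iron pipe wall = ln(26/16)/(2π×49.7×2.22) = 7.003×10^-4 K/W
R_vermiculite fill = ln(54/26)/(2π×0.0601×2.22) = 0.8719 K/W
R_mineral wool = ln(69/54)/(2π×0.0475×2.22) = 0.37 K/W
R_outer film = 1/(h_o·2πr_oL) = 1/(26.6×2π×0.069×2.22) = 0.03906 K/W
R_total = 1.282 K/W
Q = ΔT/R_total = 111/1.282

Q ≈ 86.6 W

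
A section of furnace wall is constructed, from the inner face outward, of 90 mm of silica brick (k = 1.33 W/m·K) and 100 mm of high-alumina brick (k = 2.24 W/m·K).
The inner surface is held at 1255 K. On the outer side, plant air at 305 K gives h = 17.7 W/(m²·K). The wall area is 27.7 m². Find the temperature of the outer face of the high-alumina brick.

Thermal resistances in series:
R_silica brick = L/(kA) = 0.09/(1.33×27.7) = 0.002443 K/W
R_high-alumina brick = L/(kA) = 0.1/(2.24×27.7) = 0.001612 K/W
R_outer film = 1/(h_o·A) = 1/(17.7×27.7) = 0.00204 K/W
R_total = 0.006094 K/W;  Q = ΔT/R_total = 950/0.006094 = 155900 W
T_interface = T_inner − Q·ΣR(inner→interface) = 1255 − 156000×0.004055

T ≈ 623 K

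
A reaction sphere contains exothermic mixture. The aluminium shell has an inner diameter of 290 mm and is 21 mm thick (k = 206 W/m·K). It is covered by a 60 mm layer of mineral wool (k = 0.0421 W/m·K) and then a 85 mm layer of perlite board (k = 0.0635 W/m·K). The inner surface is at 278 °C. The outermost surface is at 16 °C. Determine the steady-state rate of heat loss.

Q ≈ 57.7 W

Radial (spherical) resistances in series:
R_aluminium shell = (1/0.145 − 1/0.166)/(4π×206) = 3.37×10^-4 K/W
R_mineral wool = (1/0.166 − 1/0.226)/(4π×0.0421) = 3.023 K/W
R_perlite board = (1/0.226 − 1/0.311)/(4π×0.0635) = 1.516 K/W
R_total = 4.539 K/W
Q = ΔT/R_total = 262/4.539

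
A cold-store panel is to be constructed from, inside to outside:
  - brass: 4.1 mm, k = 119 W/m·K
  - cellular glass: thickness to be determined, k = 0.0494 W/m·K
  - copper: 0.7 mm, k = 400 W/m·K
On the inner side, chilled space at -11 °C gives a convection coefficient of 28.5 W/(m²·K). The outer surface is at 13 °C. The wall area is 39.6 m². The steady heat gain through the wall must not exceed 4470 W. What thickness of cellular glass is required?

L ≈ 8.77 mm

Treating each layer as a thermal resistance in series:
R_inner film = 1/(h_i·A) = 1/(28.5×39.6) = 8.861×10^-4 K/W
R_brass = L/(kA) = 0.0041/(119×39.6) = 8.7×10^-7 K/W
R_copper = L/(kA) = 0.0007/(400×39.6) = 4.419×10^-8 K/W
Sum of the known resistances R_other = 8.87×10^-4 K/W
Required total resistance R_tot = ΔT/Q_allow = 24/4470 = 0.005369 K/W
R_cellular glass = R_tot − R_other = 0.004482 K/W
L = R·k·A = 0.004482×0.0494×39.6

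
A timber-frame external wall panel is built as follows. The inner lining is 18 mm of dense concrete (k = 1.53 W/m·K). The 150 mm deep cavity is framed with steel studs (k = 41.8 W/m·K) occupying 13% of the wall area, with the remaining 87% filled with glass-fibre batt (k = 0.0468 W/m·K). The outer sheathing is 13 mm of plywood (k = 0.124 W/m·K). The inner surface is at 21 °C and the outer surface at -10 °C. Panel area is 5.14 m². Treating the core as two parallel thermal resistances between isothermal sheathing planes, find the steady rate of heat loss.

Q ≈ 1110 W

Sheathing layers in series; stud and cavity paths in parallel between them.
R_inner = 0.018/(1.53×5.14) = 0.002289 K/W
R_stud  = 0.15/(41.8×0.13×5.14) = 0.00537 K/W
R_cav   = 0.15/(0.0468×0.87×5.14) = 0.7167 K/W
1/R_core = 1/R_stud + 1/R_cav → R_core = 0.00533 K/W
R_outer = 0.013/(0.124×5.14) = 0.0204 K/W
R_total = 0.02802 K/W
Q = ΔT/R_total = 31/0.02802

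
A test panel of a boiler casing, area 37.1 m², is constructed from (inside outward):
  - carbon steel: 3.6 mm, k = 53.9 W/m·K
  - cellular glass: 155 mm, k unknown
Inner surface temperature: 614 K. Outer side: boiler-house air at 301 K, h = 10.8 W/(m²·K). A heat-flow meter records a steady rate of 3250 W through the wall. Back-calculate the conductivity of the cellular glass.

Series thermal resistances:
R_carbon steel = L/(kA) = 0.0036/(53.9×37.1) = 1.8×10^-6 K/W
R_outer film = 1/(h_o·A) = 1/(10.8×37.1) = 0.002496 K/W
Sum of known resistances R_other = 0.002498 K/W
Total R = ΔT/Q = 313/3250 = 0.09631 K/W
R_cellular glass = R_total − R_other = 0.09381 K/W
k = L/(R·A) = 0.155/(0.09381×37.1)

k ≈ 0.0445 W/(m·K)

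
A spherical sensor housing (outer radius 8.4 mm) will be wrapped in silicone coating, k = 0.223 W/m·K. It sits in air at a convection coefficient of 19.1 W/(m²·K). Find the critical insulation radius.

For a sphere r_cr = 2k/h = 2×0.223/19.1
r_cr = 23.4 mm; since the bare radius (8.4 mm) is below r_cr, adding a thin layer of insulation will *increase* heat loss.

r_cr ≈ 23.4 mm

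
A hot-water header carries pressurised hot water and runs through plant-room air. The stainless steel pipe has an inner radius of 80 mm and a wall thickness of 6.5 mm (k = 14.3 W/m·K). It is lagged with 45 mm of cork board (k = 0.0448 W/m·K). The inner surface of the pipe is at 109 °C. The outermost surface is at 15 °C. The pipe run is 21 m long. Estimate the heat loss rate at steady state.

For a radial system each layer contributes R = ln(r_out/r_in)/(2πkL); films add R = 1/(hA).
R_stainless steel pipe wall = ln(86.5/80)/(2π×14.3×21) = 4.14×10^-5 K/W
R_cork board = ln(131.5/86.5)/(2π×0.0448×21) = 0.07086 K/W
R_total = 0.0709 K/W
Q = ΔT/R_total = 94/0.0709

Q ≈ 1330 W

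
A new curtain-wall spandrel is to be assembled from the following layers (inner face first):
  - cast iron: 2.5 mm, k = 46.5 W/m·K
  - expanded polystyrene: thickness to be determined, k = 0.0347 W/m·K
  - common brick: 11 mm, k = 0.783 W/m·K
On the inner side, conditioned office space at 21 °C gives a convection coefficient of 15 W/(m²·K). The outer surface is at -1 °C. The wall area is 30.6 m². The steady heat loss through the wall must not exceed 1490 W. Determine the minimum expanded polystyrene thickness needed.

L ≈ 12.9 mm

Series thermal resistances:
R_inner film = 1/(h_i·A) = 1/(15×30.6) = 0.002179 K/W
R_cast iron = L/(kA) = 0.0025/(46.5×30.6) = 1.757×10^-6 K/W
R_common brick = L/(kA) = 0.011/(0.783×30.6) = 4.591×10^-4 K/W
Sum of the known resistances R_other = 0.00264 K/W
Required total resistance R_tot = ΔT/Q_allow = 22/1490 = 0.01477 K/W
R_expanded polystyrene = R_tot − R_other = 0.01213 K/W
L = R·k·A = 0.01213×0.0347×30.6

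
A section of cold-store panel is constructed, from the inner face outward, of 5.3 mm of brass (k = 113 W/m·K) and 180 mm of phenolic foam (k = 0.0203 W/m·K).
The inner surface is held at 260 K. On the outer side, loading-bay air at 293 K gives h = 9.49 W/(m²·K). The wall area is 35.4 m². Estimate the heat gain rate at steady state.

Thermal resistances in series:
R_brass = L/(kA) = 0.0053/(113×35.4) = 1.325×10^-6 K/W
R_phenolic foam = L/(kA) = 0.18/(0.0203×35.4) = 0.2505 K/W
R_outer film = 1/(h_o·A) = 1/(9.49×35.4) = 0.002977 K/W
R_total = 0.2535 K/W
Q = ΔT / R_total = 33 / 0.2535

Q ≈ 130 W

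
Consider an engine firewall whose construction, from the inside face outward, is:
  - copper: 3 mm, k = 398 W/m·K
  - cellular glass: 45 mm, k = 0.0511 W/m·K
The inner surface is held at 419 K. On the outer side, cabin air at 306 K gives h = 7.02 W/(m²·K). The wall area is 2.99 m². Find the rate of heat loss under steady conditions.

Model the wall as resistances in series:
R_copper = L/(kA) = 0.003/(398×2.99) = 2.521×10^-6 K/W
R_cellular glass = L/(kA) = 0.045/(0.0511×2.99) = 0.2945 K/W
R_outer film = 1/(h_o·A) = 1/(7.02×2.99) = 0.04764 K/W
R_total = 0.3422 K/W
Q = ΔT / R_total = 113 / 0.3422

Q ≈ 330 W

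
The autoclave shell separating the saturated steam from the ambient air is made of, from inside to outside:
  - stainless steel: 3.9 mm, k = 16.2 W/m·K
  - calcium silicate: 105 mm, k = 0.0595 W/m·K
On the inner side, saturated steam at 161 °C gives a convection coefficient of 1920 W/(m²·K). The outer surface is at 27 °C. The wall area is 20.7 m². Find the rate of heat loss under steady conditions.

Q ≈ 1570 W

Using the resistance-network approach (series):
R_inner film = 1/(h_i·A) = 1/(1920×20.7) = 2.516×10^-5 K/W
R_stainless steel = L/(kA) = 0.0039/(16.2×20.7) = 1.163×10^-5 K/W
R_calcium silicate = L/(kA) = 0.105/(0.0595×20.7) = 0.08525 K/W
R_total = 0.08529 K/W
Q = ΔT / R_total = 134 / 0.08529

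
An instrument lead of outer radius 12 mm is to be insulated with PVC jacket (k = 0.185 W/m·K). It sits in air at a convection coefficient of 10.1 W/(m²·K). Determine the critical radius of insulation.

r_cr ≈ 18.3 mm

For a cylinder r_cr = k/h = 0.185/10.1
r_cr = 18.3 mm; since the bare radius (12 mm) is below r_cr, adding a thin layer of insulation will *increase* heat loss.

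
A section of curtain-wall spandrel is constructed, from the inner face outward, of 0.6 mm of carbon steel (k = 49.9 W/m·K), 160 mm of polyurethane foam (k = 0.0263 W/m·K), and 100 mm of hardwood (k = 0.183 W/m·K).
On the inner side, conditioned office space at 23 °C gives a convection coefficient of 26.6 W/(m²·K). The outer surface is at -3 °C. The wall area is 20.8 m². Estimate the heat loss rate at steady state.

Q ≈ 81.1 W

Series thermal resistances:
R_inner film = 1/(h_i·A) = 1/(26.6×20.8) = 0.001807 K/W
R_carbon steel = L/(kA) = 0.0006/(49.9×20.8) = 5.781×10^-7 K/W
R_polyurethane foam = L/(kA) = 0.16/(0.0263×20.8) = 0.2925 K/W
R_hardwood = L/(kA) = 0.1/(0.183×20.8) = 0.02627 K/W
R_total = 0.3206 K/W
Q = ΔT / R_total = 26 / 0.3206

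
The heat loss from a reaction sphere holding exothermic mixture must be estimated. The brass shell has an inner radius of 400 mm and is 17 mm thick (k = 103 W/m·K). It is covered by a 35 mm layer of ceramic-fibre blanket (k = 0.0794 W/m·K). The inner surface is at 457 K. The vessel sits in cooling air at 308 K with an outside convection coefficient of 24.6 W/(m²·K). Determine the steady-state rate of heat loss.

For a spherical shell R = (1/r₁ − 1/r₂)/(4πk); film R = 1/(h·4πr²). In series:
R_brass shell = (1/0.4 − 1/0.417)/(4π×103) = 7.874×10^-5 K/W
R_ceramic-fibre blanket = (1/0.417 − 1/0.452)/(4π×0.0794) = 0.1861 K/W
R_outer film = 1/(h·4πr_o²) = 1/(24.6×4π×0.452²) = 0.01583 K/W
R_total = 0.202 K/W
Q = ΔT/R_total = 149/0.202

Q ≈ 738 W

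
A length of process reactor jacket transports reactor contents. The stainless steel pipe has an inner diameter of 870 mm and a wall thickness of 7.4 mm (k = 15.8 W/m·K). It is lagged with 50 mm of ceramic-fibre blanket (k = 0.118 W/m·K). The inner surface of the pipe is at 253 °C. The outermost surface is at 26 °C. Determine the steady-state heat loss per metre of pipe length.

q′ ≈ 1570 W/m

For a radial system each layer contributes R = ln(r_out/r_in)/(2πkL); films add R = 1/(hA).
R_stainless steel pipe wall = ln(442.4/435)/(2π×15.8×1) = 1.699×10^-4 K/W
R_ceramic-fibre blanket = ln(492.4/442.4)/(2π×0.118×1) = 0.1444 K/W
R_total = 0.1446 K/W
Q = ΔT/R_total = 227/0.1446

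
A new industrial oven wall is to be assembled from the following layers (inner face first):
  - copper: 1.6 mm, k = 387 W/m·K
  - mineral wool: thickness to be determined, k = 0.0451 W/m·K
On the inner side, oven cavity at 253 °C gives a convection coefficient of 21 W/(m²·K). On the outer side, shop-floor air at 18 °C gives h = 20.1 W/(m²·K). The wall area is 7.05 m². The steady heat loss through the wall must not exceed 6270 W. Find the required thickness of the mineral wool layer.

L ≈ 7.53 mm

Model the wall as resistances in series:
R_inner film = 1/(h_i·A) = 1/(21×7.05) = 0.006754 K/W
R_copper = L/(kA) = 0.0016/(387×7.05) = 5.864×10^-7 K/W
R_outer film = 1/(h_o·A) = 1/(20.1×7.05) = 0.007057 K/W
Sum of the known resistances R_other = 0.01381 K/W
Required total resistance R_tot = ΔT/Q_allow = 235/6270 = 0.03748 K/W
R_mineral wool = R_tot − R_other = 0.02367 K/W
L = R·k·A = 0.02367×0.0451×7.05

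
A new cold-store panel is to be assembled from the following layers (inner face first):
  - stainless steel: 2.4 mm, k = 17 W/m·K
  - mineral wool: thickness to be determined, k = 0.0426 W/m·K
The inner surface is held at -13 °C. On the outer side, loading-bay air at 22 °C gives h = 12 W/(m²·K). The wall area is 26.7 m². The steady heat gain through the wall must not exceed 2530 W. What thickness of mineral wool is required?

L ≈ 12.2 mm

Thermal resistances in series:
R_stainless steel = L/(kA) = 0.0024/(17×26.7) = 5.288×10^-6 K/W
R_outer film = 1/(h_o·A) = 1/(12×26.7) = 0.003121 K/W
Sum of the known resistances R_other = 0.003126 K/W
Required total resistance R_tot = ΔT/Q_allow = 35/2530 = 0.01383 K/W
R_mineral wool = R_tot − R_other = 0.01071 K/W
L = R·k·A = 0.01071×0.0426×26.7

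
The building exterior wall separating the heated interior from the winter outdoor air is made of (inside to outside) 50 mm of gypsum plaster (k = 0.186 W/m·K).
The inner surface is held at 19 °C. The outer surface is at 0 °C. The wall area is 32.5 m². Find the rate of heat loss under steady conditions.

Q ≈ 2300 W

Series thermal resistances:
R_gypsum plaster = L/(kA) = 0.05/(0.186×32.5) = 0.008271 K/W
R_total = 0.008271 K/W
Q = ΔT / R_total = 19 / 0.008271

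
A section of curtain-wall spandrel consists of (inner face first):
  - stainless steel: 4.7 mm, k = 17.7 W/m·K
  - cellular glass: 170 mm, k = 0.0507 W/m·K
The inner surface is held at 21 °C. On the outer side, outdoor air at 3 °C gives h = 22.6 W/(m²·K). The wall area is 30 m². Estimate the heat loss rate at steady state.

Q ≈ 159 W

Series thermal resistances:
R_stainless steel = L/(kA) = 0.0047/(17.7×30) = 8.851×10^-6 K/W
R_cellular glass = L/(kA) = 0.17/(0.0507×30) = 0.1118 K/W
R_outer film = 1/(h_o·A) = 1/(22.6×30) = 0.001475 K/W
R_total = 0.1133 K/W
Q = ΔT / R_total = 18 / 0.1133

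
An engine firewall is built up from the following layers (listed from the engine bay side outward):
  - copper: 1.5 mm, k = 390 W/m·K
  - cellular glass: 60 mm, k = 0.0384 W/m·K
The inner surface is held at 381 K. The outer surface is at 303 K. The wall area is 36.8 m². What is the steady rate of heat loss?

Model the wall as resistances in series:
R_copper = L/(kA) = 0.0015/(390×36.8) = 1.045×10^-7 K/W
R_cellular glass = L/(kA) = 0.06/(0.0384×36.8) = 0.04246 K/W
R_total = 0.04246 K/W
Q = ΔT / R_total = 78 / 0.04246

Q ≈ 1840 W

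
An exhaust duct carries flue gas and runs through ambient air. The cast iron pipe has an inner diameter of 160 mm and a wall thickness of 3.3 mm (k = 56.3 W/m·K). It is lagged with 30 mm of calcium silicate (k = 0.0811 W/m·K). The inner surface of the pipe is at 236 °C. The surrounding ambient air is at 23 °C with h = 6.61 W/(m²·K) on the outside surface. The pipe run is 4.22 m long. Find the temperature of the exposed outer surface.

Cylindrical conduction, so R = ln(r₂/r₁)/(2πkL) per layer, in series:
R_cast iron pipe wall = ln(83.3/80)/(2π×56.3×4.22) = 2.708×10^-5 K/W
R_calcium silicate = ln(113.3/83.3)/(2π×0.0811×4.22) = 0.143 K/W
R_outer film = 1/(h_o·2πr_oL) = 1/(6.61×2π×0.1133×4.22) = 0.05036 K/W
R_total = 0.1934 K/W
Q = ΔT/R_total = 213/0.1934
Q = 1100 W
T_interface = T_inner − Q·ΣR(inner→interface) = 236 − 1100×0.1431

T ≈ 78.5 °C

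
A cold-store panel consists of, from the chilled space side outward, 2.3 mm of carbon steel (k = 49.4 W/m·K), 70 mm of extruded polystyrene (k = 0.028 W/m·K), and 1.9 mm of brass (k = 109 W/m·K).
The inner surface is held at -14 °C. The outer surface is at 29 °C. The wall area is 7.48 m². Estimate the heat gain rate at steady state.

Treating each layer as a thermal resistance in series:
R_carbon steel = L/(kA) = 0.0023/(49.4×7.48) = 6.224×10^-6 K/W
R_extruded polystyrene = L/(kA) = 0.07/(0.028×7.48) = 0.3342 K/W
R_brass = L/(kA) = 0.0019/(109×7.48) = 2.33×10^-6 K/W
R_total = 0.3342 K/W
Q = ΔT / R_total = 43 / 0.3342

Q ≈ 129 W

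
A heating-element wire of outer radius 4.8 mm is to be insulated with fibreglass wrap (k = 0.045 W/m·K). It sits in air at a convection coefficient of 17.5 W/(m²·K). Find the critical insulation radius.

For a cylinder r_cr = k/h = 0.045/17.5
r_cr = 2.57 mm; since the bare radius (4.8 mm) is above r_cr, any added insulation will reduce heat loss.

r_cr ≈ 2.57 mm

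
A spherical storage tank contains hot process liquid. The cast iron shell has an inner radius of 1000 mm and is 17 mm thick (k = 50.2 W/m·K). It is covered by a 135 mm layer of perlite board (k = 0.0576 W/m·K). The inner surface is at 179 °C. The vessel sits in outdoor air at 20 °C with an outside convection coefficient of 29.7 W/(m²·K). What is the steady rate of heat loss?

Each spherical layer contributes R = (1/r_i − 1/r_o)/(4πk):
R_cast iron shell = (1/1 − 1/1.017)/(4π×50.2) = 2.65×10^-5 K/W
R_perlite board = (1/1.017 − 1/1.152)/(4π×0.0576) = 0.1592 K/W
R_outer film = 1/(h·4πr_o²) = 1/(29.7×4π×1.152²) = 0.002019 K/W
R_total = 0.1612 K/W
Q = ΔT/R_total = 159/0.1612

Q ≈ 986 W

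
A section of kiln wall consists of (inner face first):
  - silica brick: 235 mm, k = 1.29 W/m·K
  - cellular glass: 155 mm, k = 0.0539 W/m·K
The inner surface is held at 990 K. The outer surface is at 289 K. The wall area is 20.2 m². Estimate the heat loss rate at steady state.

Q ≈ 4630 W

Model the wall as resistances in series:
R_silica brick = L/(kA) = 0.235/(1.29×20.2) = 0.009018 K/W
R_cellular glass = L/(kA) = 0.155/(0.0539×20.2) = 0.1424 K/W
R_total = 0.1514 K/W
Q = ΔT / R_total = 701 / 0.1514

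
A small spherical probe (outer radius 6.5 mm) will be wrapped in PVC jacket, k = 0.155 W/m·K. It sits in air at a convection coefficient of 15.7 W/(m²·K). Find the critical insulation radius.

r_cr ≈ 19.7 mm

For a sphere r_cr = 2k/h = 2×0.155/15.7
r_cr = 19.7 mm; since the bare radius (6.5 mm) is below r_cr, adding a thin layer of insulation will *increase* heat loss.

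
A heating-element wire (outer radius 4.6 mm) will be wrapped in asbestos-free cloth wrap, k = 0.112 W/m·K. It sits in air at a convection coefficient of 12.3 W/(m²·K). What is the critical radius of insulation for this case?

r_cr ≈ 9.11 mm

For a cylinder r_cr = k/h = 0.112/12.3
r_cr = 9.11 mm; since the bare radius (4.6 mm) is below r_cr, adding a thin layer of insulation will *increase* heat loss.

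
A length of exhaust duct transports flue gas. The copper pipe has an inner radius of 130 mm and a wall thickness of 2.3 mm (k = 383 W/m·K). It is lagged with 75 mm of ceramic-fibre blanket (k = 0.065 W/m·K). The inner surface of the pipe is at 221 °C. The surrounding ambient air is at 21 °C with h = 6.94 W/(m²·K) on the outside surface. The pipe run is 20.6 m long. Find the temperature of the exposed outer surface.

T ≈ 39.3 °C

Per-layer cylindrical resistances, series-summed:
R_copper pipe wall = ln(132.3/130)/(2π×383×20.6) = 3.538×10^-7 K/W
R_ceramic-fibre blanket = ln(207.3/132.3)/(2π×0.065×20.6) = 0.05338 K/W
R_outer film = 1/(h_o·2πr_oL) = 1/(6.94×2π×0.2073×20.6) = 0.00537 K/W
R_total = 0.05875 K/W
Q = ΔT/R_total = 200/0.05875
Q = 3400 W
T_interface = T_inner − Q·ΣR(inner→interface) = 221 − 3400×0.05338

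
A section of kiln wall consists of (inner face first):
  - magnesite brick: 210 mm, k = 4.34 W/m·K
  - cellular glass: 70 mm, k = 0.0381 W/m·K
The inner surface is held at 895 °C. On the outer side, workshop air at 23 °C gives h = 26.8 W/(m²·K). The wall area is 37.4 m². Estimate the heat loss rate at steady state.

Q ≈ 17000 W

Model the wall as resistances in series:
R_magnesite brick = L/(kA) = 0.21/(4.34×37.4) = 0.001294 K/W
R_cellular glass = L/(kA) = 0.07/(0.0381×37.4) = 0.04912 K/W
R_outer film = 1/(h_o·A) = 1/(26.8×37.4) = 9.977×10^-4 K/W
R_total = 0.05142 K/W
Q = ΔT / R_total = 872 / 0.05142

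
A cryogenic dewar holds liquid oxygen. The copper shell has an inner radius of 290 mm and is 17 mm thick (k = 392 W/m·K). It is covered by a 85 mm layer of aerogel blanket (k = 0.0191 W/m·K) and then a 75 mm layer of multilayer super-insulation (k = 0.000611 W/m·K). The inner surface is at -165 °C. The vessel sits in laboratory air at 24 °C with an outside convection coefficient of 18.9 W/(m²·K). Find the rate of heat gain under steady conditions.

Spherical conduction: R = (1/r_in − 1/r_out)/(4πk) per layer; series-sum.
R_copper shell = (1/0.29 − 1/0.307)/(4π×392) = 3.876×10^-5 K/W
R_aerogel blanket = (1/0.307 − 1/0.392)/(4π×0.0191) = 2.943 K/W
R_multilayer super-insulation = (1/0.392 − 1/0.467)/(4π×0.000611) = 53.36 K/W
R_outer film = 1/(h·4πr_o²) = 1/(18.9×4π×0.467²) = 0.01931 K/W
R_total = 56.32 K/W
Q = ΔT/R_total = 189/56.32

Q ≈ 3.36 W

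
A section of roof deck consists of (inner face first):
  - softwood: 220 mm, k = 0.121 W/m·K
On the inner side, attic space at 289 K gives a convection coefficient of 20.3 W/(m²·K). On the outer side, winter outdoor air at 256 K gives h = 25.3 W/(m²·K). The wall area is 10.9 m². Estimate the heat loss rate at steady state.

Q ≈ 189 W

Thermal resistances in series:
R_inner film = 1/(h_i·A) = 1/(20.3×10.9) = 0.004519 K/W
R_softwood = L/(kA) = 0.22/(0.121×10.9) = 0.1668 K/W
R_outer film = 1/(h_o·A) = 1/(25.3×10.9) = 0.003626 K/W
R_total = 0.175 K/W
Q = ΔT / R_total = 33 / 0.175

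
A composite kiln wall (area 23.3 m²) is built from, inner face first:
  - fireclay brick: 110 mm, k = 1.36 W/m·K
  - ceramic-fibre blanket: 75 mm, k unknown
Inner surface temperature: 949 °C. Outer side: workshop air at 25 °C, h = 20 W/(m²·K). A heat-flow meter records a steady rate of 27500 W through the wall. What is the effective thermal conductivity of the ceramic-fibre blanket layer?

Treating each layer as a thermal resistance in series:
R_fireclay brick = L/(kA) = 0.11/(1.36×23.3) = 0.003471 K/W
R_outer film = 1/(h_o·A) = 1/(20×23.3) = 0.002146 K/W
Sum of known resistances R_other = 0.005617 K/W
Total R = ΔT/Q = 924/27500 = 0.0336 K/W
R_ceramic-fibre blanket = R_total − R_other = 0.02798 K/W
k = L/(R·A) = 0.075/(0.02798×23.3)

k ≈ 0.115 W/(m·K)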